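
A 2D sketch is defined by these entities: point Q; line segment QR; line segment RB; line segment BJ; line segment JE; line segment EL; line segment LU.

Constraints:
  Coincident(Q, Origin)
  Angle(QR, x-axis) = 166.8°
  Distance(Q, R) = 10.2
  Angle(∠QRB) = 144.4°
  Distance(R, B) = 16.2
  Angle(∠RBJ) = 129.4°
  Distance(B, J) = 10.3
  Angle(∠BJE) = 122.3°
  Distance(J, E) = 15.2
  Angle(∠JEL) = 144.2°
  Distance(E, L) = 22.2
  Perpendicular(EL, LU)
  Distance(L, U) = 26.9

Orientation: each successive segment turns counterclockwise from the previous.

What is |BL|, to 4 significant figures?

38.95

∠BJE = 122.3° gives JE at -49.30° from the x-axis; with |JE| = 15.2, E = (-18.01, -25.22). ∠JEL = 144.2° gives EL at -13.50° from the x-axis; with |EL| = 22.2, L = (3.579, -30.40). Then |BL| = |L − B| = 38.95.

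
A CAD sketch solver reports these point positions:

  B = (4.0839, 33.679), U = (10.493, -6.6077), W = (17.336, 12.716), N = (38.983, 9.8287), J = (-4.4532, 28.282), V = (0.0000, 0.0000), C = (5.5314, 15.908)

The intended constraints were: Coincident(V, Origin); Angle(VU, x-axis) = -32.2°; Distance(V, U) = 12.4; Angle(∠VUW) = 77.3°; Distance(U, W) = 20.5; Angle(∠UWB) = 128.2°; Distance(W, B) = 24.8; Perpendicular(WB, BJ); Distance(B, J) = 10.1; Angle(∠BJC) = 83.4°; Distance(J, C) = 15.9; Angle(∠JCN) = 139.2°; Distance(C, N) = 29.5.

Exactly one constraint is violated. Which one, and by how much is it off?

Distance(C, N) = 29.5 — off by 4.50.

V = (0.00, 0.00) ✓; VU at -32.20° ✓; |VU| = 12.40 ✓; ∠VUW = 77.30° ✓; |UW| = 20.50 ✓; ∠UWB = 128.2° ✓; |WB| = 24.80 ✓; ∠(WB, BJ) = 90.00° ✓; |BJ| = 10.10 ✓; ∠BJC = 83.40° ✓; |JC| = 15.90 ✓; ∠JCN = 139.2° ✓; |CN| = 34.00 ✗.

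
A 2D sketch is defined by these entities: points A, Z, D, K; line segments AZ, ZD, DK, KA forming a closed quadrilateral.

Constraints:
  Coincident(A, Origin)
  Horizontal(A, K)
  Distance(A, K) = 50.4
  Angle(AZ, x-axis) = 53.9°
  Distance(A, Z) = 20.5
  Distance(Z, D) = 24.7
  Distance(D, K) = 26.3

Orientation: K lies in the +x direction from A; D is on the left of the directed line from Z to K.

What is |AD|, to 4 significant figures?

42.37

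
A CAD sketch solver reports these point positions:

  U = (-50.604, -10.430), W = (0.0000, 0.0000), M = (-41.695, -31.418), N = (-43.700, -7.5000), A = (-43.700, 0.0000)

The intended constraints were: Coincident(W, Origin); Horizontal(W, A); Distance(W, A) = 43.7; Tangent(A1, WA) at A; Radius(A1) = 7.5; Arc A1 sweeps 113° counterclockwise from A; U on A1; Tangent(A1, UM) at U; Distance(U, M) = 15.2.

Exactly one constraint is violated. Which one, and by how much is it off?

Distance(U, M) = 15.2 — off by 7.60.

W = (0.00, 0.00) ✓; W.y = 0.00, A.y = 0.00 ✓; |WA| = 43.70 ✓; ∠(NA, AW) = 90.00° ✓; |NA| = 7.500 ✓; bearing(N→U) − bearing(N→A) = 113.0° ✓; |NU| = 7.500 ✓; ∠(NU, UM) = 90.00° ✓; |UM| = 22.80 ✗.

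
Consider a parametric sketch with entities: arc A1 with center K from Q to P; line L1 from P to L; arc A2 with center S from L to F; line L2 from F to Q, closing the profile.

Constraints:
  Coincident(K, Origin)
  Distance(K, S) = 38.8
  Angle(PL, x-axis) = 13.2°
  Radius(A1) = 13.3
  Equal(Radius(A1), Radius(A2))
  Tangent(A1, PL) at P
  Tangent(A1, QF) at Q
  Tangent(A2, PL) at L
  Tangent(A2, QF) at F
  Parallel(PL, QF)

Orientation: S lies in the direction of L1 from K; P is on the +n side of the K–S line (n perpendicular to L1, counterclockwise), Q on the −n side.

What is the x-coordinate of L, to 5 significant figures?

34.738

The slot axis is L1's direction at 13.2°, so u = (cos 13.2°, sin 13.2°) = (0.97358, 0.22835) and n = (−sin 13.2°, cos 13.2°) = (-0.22835, 0.97358). K is at the origin and S lies 38.8 along u from K, so S = 38.8·u = (37.775, 8.8600). Tangency of A1 to both parallel lines with radius 13.3 puts P and Q at K ± 13.3·n: P = (-3.0371, 12.949), Q = (3.0371, -12.949). Equal radii place L and F the same way about S: L = S + 13.3·n = (34.738, 21.809), F = S − 13.3·n = (40.812, -4.0886). So L.x = 34.738.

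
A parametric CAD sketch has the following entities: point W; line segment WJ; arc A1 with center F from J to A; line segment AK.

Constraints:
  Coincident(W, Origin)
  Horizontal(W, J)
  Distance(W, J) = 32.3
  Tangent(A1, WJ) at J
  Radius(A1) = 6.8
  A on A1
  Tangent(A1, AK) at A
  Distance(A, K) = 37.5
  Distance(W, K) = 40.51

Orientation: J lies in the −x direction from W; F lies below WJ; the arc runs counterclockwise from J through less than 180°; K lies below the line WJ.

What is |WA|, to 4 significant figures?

38.98

Checks: ∠(FJ, JW) = 90.00° ✓; |FJ| = 6.800 ✓; |FA| = 6.800 ✓; ∠(FA, AK) = 90.00° ✓; |AK| = 37.50 ✓; |WK| = 40.51 ✓.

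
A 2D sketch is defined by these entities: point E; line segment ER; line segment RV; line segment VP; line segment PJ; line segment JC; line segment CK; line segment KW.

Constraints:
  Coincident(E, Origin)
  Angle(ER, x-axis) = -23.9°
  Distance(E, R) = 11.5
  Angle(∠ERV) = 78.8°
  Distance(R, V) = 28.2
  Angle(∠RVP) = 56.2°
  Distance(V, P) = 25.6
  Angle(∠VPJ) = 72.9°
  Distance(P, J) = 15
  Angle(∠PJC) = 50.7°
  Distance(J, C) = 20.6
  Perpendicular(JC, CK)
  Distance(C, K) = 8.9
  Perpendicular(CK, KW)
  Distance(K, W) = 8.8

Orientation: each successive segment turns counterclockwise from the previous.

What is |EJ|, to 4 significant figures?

2.801

∠RVP = 56.2° gives VP at -158.9° from the x-axis; with |VP| = 25.6, P = (-7.170, 13.64). ∠VPJ = 72.9° gives PJ at -51.80° from the x-axis; with |PJ| = 15.0, J = (2.106, 1.847). Then |EJ| = |J − E| = 2.801.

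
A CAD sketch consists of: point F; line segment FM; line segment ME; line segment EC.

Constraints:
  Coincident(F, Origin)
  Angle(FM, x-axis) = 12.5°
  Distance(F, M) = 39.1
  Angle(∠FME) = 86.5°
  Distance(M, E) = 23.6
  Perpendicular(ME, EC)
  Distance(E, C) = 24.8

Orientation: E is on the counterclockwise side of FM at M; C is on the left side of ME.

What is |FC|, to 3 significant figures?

25.5

F is at the origin; FM runs at 12.5° with length 39.1, so M = 39.1·(cos 12.5°, sin 12.5°) = (38.2, 8.46). ∠FME = 86.5°, so ME runs at 12.5° + (180° − 86.5°) = 106° from the x-axis; with |ME| = 23.6, E = M + 23.6·(cos 106°, sin 106°) = (31.7, 31.1). ME ⟂ EC; with |EC| = 24.8 on the left of ME, C = E + 24.8·(-0.961, -0.276) = (7.83, 24.3). Then |FC| = |C − F| = 25.5.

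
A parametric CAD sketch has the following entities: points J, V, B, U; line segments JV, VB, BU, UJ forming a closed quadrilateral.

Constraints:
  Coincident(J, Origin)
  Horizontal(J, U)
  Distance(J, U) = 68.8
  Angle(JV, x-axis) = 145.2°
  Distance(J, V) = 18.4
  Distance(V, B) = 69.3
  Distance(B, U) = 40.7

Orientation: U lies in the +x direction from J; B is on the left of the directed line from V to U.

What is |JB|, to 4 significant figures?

61.01

J is at the origin; J and U share the same y with |JU| = 68.8 and U in +x, so U = (68.8, 0). JV runs at 145.2° with |JV| = 18.4, so V = (-15.11, 10.50). B is determined by |VB| = 69.3 and |BU| = 40.7 together: it lies at the intersection of circle(V, 69.3) and circle(U, 40.7). With |VU| = 84.56, the foot of the radical line on VU is 60.88 from V and the perpendicular offset is √(69.3² − 60.88²) = 33.10. Taking the left-of-VU solution: B = (49.41, 35.79).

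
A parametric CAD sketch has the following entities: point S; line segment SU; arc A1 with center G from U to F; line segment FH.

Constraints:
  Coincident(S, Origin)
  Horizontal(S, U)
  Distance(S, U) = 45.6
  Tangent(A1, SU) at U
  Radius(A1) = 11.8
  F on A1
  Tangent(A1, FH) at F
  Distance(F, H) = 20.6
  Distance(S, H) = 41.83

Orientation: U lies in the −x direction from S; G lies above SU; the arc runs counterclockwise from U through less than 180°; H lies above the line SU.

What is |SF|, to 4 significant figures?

35.31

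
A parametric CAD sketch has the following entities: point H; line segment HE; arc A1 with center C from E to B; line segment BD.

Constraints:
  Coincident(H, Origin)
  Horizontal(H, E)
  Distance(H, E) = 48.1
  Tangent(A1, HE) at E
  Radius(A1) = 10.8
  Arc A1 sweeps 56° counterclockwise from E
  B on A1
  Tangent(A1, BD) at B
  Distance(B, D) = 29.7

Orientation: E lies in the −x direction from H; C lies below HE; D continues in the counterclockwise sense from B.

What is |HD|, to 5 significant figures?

79.306

H is at the origin; H and E share the same y with |HE| = 48.1 and E on the −x side, so E = (-48.100, 0.0000). Since A1 is tangent to HE there, CE ⟂ HE, so C = E + (0, -10.8) = (-48.100, -10.800). On A1, E sits at bearing 90° from C; a 56° counterclockwise sweep puts B at bearing 146°, so B = C + 10.8·(cos 146°, sin 146°) = (-57.054, -4.7607). Since A1 is tangent to BD there, CB ⟂ BD, so BD runs along (−sin 146°, cos 146°); with |BD| = 29.7, D = (-73.662, -29.383). Then |HD| = |D − H| = 79.306.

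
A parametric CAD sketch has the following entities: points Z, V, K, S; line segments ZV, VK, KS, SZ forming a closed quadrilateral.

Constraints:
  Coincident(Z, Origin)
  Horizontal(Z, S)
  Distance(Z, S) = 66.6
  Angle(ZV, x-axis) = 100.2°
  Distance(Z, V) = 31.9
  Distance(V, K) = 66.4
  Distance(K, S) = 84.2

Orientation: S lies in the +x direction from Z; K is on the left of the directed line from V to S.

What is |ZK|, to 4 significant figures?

89.18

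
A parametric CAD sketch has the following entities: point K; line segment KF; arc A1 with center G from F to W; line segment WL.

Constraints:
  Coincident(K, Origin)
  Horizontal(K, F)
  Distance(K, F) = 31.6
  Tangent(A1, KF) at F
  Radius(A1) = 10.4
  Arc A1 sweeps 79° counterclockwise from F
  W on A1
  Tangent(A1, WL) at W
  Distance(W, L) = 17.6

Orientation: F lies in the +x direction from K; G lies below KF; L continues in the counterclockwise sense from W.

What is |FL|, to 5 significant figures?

29.054

K is at the origin; K and F share the same y with |KF| = 31.6 and F on the +x side, so F = (31.600, 0.0000). The tangent condition forces GF to be normal to KF, so G = F + (0, -10.4) = (31.600, -10.400). On A1, F sits at bearing 90° from G; a 79° counterclockwise sweep puts W at bearing 169°, so W = G + 10.4·(cos 169°, sin 169°) = (21.391, -8.4156). Tangency of A1 to WL means the radius GW is perpendicular to WL, so WL runs along (−sin 169°, cos 169°); with |WL| = 17.6, L = (18.033, -25.692). Then |FL| = |L − F| = 29.054.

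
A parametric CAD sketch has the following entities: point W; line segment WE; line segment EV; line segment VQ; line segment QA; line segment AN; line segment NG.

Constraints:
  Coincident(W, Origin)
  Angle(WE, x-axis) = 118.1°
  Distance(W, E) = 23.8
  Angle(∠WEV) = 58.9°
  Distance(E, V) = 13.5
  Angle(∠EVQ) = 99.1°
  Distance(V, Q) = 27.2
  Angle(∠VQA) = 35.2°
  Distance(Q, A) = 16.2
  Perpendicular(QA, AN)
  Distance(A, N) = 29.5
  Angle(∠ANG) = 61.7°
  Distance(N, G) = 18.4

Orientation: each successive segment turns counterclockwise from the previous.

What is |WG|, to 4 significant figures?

21.90

QA is perpendicular to AN, so AN runs at -165.1°; with |AN| = 29.5, N = (-29.93, 0.02111). ∠ANG = 61.7° gives NG at -46.80° from the x-axis; with |NG| = 18.4, G = (-17.33, -13.39). Then |WG| = |G − W| = 21.90.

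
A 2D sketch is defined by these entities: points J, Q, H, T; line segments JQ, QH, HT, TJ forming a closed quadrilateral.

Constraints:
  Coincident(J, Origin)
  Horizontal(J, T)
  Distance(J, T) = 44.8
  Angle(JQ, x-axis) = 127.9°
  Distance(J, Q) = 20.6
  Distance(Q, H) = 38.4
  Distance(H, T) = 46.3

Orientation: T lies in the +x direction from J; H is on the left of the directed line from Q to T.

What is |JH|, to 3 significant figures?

42.7

J is at the origin; JT is horizontal with |JT| = 44.8 and T in +x, so T = (44.8, 0). JQ runs at 127.9° with |JQ| = 20.6, so Q = (-12.7, 16.3). H is determined by |QH| = 38.4 and |HT| = 46.3 together: it lies at the intersection of circle(Q, 38.4) and circle(T, 46.3). With |QT| = 59.7, the foot of the radical line on QT is 24.3 from Q and the perpendicular offset is √(38.4² − 24.3²) = 29.8. Taking the left-of-QT solution: H = (18.8, 38.3).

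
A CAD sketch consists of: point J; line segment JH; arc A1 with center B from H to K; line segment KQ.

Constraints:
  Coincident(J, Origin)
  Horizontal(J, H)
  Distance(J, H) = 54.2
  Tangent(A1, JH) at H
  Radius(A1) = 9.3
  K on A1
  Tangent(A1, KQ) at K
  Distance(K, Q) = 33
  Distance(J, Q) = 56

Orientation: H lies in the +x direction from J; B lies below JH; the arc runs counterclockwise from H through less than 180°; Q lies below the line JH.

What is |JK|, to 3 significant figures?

45.7

Checks: |BK| = 9.300 ✓; ∠(BK, KQ) = 90.00° ✓; |KQ| = 33.00 ✓; |JQ| = 56.00 ✓.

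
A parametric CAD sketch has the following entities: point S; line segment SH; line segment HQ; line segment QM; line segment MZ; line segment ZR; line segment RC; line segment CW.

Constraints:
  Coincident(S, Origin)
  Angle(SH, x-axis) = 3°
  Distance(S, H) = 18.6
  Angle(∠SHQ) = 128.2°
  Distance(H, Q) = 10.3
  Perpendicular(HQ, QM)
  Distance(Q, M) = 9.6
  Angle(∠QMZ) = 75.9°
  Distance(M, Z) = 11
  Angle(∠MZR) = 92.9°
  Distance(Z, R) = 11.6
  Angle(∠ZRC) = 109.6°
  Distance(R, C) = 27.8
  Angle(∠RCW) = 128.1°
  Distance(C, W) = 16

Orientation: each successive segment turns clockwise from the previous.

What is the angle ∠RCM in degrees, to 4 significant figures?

35.11°

∠MZR = 92.9° gives ZR at 30.00° from the x-axis; with |ZR| = 11.6, R = (23.17, 2.492). ∠ZRC = 109.6° gives RC at -40.40° from the x-axis; with |RC| = 27.8, C = (44.34, -15.53). Then cos ∠RCM = CR·CM / (|CR||CM|), giving 35.11°.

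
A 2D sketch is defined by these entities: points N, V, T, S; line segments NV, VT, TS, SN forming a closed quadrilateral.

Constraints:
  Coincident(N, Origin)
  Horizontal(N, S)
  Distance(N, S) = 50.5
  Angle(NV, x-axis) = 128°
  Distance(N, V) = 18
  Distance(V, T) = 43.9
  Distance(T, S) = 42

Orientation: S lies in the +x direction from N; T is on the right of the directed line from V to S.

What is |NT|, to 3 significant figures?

25.9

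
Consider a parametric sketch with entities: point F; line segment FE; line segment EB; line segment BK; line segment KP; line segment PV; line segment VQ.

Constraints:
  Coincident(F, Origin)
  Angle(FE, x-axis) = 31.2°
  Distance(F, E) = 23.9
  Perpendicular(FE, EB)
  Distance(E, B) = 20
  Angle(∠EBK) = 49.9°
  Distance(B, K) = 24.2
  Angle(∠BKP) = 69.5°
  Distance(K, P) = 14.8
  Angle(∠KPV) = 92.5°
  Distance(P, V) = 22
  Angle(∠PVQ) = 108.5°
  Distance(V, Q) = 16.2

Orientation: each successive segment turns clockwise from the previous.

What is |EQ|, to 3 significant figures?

28.6

F is at the origin; FE runs at 31.2° with length 23.9, so E = (20.4, 12.4). The perpendicularity gives EB at right angles to FE, so EB runs at -58.8°; with |EB| = 20.0, B = (30.8, -4.73). ∠EBK = 49.9° gives BK at 171° from the x-axis; with |BK| = 24.2, K = (6.90, -0.982). ∠BKP = 69.5° gives KP at 60.6° from the x-axis; with |KP| = 14.8, P = (14.2, 11.9). ∠KPV = 92.5° gives PV at -26.9° from the x-axis; with |PV| = 22.0, V = (33.8, 1.96). ∠PVQ = 108.5° gives VQ at -98.4° from the x-axis; with |VQ| = 16.2, Q = (31.4, -14.1). Then |EQ| = |Q − E| = 28.6.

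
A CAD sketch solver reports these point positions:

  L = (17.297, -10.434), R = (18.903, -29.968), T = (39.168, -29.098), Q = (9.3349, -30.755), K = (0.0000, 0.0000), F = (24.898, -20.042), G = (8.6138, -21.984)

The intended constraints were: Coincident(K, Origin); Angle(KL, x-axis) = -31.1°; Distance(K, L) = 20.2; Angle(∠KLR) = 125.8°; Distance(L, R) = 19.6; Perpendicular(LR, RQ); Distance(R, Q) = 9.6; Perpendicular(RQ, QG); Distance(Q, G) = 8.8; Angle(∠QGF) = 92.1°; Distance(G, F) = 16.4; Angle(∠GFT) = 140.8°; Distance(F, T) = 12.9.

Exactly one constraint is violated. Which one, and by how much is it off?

Distance(F, T) = 12.9 — off by 4.00.

K = (0.00, 0.00) ✓; KL at -31.10° ✓; |KL| = 20.20 ✓; ∠KLR = 125.8° ✓; |LR| = 19.60 ✓; ∠(LR, RQ) = 90.00° ✓; |RQ| = 9.600 ✓; ∠(RQ, QG) = 90.00° ✓; |QG| = 8.801 ✓; ∠QGF = 92.10° ✓; |GF| = 16.40 ✓; ∠GFT = 140.8° ✓; |FT| = 16.90 ✗.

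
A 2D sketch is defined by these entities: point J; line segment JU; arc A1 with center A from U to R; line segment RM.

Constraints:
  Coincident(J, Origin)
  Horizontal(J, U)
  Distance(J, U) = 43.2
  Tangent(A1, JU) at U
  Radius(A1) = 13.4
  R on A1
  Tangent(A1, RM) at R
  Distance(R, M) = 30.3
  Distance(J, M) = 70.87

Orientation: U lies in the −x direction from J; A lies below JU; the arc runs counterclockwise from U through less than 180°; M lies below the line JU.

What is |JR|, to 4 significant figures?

58.28

J is at the origin; J and U share the same y with |JU| = 43.2 and U on the −x side, so U = (-43.20, 0.000). Since A1 is tangent to JU there, AU ⟂ JU, so A = U + (0, -13.4) = (-43.20, -13.40). Since AR ⟂ RM (tangency), |AM| = √(13.4² + 30.3²) = 33.13 regardless of where R sits on A1. So M lies on both circle(J, 70.87) and circle(A, 33.13); the below-JU intersection is M = (-55.39, -44.21). R is the foot of the tangent from M: R = (-56.59, -13.93).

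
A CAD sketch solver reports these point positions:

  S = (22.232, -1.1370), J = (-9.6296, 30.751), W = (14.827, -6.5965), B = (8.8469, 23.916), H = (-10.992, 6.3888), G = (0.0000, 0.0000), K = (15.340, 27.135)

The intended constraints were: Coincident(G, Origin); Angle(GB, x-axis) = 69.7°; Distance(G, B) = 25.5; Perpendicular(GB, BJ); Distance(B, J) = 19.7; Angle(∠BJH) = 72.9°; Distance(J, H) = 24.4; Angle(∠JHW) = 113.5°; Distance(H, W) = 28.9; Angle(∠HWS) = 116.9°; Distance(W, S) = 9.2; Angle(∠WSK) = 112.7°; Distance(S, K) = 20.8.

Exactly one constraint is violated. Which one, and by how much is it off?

Distance(S, K) = 20.8 — off by 8.30.

G = (0.00, 0.00) ✓; GB at 69.70° ✓; |GB| = 25.50 ✓; ∠(GB, BJ) = 90.00° ✓; |BJ| = 19.70 ✓; ∠BJH = 72.90° ✓; |JH| = 24.40 ✓; ∠JHW = 113.5° ✓; |HW| = 28.90 ✓; ∠HWS = 116.9° ✓; |WS| = 9.200 ✓; ∠WSK = 112.7° ✓; |SK| = 29.10 ✗.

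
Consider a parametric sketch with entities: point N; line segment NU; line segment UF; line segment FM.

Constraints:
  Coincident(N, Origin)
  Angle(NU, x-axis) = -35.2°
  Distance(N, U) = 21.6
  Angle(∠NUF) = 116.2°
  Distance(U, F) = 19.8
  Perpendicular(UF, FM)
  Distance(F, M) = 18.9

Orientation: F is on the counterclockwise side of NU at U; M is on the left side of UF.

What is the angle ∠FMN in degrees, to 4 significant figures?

90.94°

N is at the origin; NU runs at -35.2° with length 21.6, so U = 21.6·(cos -35.2°, sin -35.2°) = (17.65, -12.45). ∠NUF = 116.2°, so UF runs at -35.2° + (180° − 116.2°) = 28.60° from the x-axis; with |UF| = 19.8, F = U + 19.8·(cos 28.60°, sin 28.60°) = (35.03, -2.973). UF is perpendicular to FM; with |FM| = 18.9 on the left of UF, M = F + 18.9·(-0.4787, 0.8780) = (25.99, 13.62). Then cos ∠FMN = MF·MN / (|MF||MN|), giving 90.94°.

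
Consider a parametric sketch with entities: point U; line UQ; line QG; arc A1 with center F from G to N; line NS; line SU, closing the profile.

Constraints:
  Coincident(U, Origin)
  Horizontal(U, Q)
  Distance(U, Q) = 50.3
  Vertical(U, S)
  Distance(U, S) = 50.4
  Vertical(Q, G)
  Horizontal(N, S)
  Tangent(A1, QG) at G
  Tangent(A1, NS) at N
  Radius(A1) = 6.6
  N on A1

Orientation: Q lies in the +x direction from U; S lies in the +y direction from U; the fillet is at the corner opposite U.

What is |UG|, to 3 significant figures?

66.7

U is at the origin; UQ is horizontal with |UQ| = 50.3 and Q on the +x side, so Q = (50.3, 0.00). U and S share the same x with |US| = 50.4 and S on the +y side, so S = (0.00, 50.4). The virtual corner opposite U is at (50.3, 50.4). Since A1 is tangent to QG there, FG ⟂ QG and the tangent condition forces FN to be normal to NS, with radius 6.6, so the center F sits 6.6 in from both sides at F = (43.7, 43.8). That places the tangent points at G = (50.3, 43.8) on QG and N = (43.7, 50.4) on NS. Then |UG| = |G − U| = 66.7.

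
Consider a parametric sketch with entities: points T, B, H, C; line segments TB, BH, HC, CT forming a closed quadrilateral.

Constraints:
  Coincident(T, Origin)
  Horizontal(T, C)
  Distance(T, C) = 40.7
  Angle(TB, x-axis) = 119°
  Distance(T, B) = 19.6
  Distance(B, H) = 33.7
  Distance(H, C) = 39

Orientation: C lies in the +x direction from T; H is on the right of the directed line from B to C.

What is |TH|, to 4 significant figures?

14.28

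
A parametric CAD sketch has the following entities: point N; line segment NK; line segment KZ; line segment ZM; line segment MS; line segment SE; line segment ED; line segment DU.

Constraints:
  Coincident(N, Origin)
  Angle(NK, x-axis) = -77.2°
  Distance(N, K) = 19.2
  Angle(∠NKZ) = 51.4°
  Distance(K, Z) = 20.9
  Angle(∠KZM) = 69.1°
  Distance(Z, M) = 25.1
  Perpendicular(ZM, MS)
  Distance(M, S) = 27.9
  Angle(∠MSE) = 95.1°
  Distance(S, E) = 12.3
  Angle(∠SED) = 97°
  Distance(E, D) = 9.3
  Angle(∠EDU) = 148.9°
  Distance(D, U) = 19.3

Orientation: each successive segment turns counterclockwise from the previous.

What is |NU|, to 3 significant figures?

1.33

N is at the origin; NK runs at -77.2° with length 19.2, so K = (4.25, -18.7). ∠NKZ = 51.4° gives KZ at 51.4° from the x-axis; with |KZ| = 20.9, Z = (17.3, -2.39). ∠KZM = 69.1° gives ZM at 162° from the x-axis; with |ZM| = 25.1, M = (-6.62, 5.24). ZM ⟂ MS, so MS runs at -108°; with |MS| = 27.9, S = (-15.1, -21.3). ∠MSE = 95.1° gives SE at -22.8° from the x-axis; with |SE| = 12.3, E = (-3.76, -26.1). ∠SED = 97.0° gives ED at 60.2° from the x-axis; with |ED| = 9.3, D = (0.859, -18.0). ∠EDU = 148.9° gives DU at 91.3° from the x-axis; with |DU| = 19.3, U = (0.421, 1.26). Then |NU| = |U − N| = 1.33.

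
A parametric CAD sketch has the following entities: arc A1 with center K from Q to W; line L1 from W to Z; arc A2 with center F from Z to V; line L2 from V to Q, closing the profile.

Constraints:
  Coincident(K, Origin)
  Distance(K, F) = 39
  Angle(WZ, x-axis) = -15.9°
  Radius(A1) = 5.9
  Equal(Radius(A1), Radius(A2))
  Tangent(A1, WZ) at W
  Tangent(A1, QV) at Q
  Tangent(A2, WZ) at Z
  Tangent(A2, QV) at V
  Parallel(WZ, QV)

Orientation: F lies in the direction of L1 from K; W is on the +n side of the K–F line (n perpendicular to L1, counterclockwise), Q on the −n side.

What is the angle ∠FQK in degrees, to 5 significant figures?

81.397°

K is at the origin and F lies 39.0 along u from K, so F = 39.0·u = (37.508, -10.684). Tangency of A1 to both parallel lines with radius 5.9 puts W and Q at K ± 5.9·n: W = (1.6164, 5.6743), Q = (-1.6164, -5.6743). Then cos ∠FQK = QF·QK / (|QF||QK|), giving 81.397°.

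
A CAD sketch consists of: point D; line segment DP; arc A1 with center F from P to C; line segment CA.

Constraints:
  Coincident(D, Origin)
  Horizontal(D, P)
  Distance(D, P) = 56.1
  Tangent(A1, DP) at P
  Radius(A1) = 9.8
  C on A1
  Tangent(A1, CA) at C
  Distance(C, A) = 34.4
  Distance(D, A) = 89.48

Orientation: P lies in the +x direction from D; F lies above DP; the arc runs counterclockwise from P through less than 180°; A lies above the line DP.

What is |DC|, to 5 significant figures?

64.477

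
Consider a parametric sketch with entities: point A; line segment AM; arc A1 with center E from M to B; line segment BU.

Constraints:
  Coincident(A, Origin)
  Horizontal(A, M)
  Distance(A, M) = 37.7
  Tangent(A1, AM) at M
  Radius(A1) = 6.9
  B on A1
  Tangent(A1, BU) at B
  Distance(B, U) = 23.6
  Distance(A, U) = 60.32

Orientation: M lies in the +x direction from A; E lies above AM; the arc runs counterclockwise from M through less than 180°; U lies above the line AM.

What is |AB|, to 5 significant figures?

43.848

A is at the origin; A and M share the same y with |AM| = 37.7 and M on the +x side, so M = (37.700, 0.0000). Since A1 is tangent to AM there, EM ⟂ AM, so E = M + (0, 6.9) = (37.700, 6.9000). Since EB ⟂ BU (tangency), |EU| = √(6.9² + 23.6²) = 24.588 regardless of where B sits on A1. So U lies on both circle(A, 60.32) and circle(E, 24.588); the above-AM intersection is U = (55.317, 24.053). B is the foot of the tangent from U: B = (43.707, 3.5056).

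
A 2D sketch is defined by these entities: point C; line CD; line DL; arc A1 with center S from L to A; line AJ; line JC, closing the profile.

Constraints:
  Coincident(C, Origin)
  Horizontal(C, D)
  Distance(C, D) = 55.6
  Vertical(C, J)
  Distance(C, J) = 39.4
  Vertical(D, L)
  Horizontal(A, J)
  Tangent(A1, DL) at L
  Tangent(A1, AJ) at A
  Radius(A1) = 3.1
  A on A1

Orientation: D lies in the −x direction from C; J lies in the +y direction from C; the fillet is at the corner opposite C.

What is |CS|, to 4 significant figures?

63.83

C is at the origin; C and D share the same y with |CD| = 55.6 and D on the −x side, so D = (-55.60, 0.000). CJ is vertical with |CJ| = 39.4 and J on the +y side, so J = (0.000, 39.40). The virtual corner opposite C is at (-55.60, 39.40). The tangent condition forces SL to be normal to DL and tangency of A1 to AJ means the radius SA is perpendicular to AJ, with radius 3.1, so the center S sits 3.1 in from both sides at S = (-52.50, 36.30). Then |CS| = |S − C| = 63.83.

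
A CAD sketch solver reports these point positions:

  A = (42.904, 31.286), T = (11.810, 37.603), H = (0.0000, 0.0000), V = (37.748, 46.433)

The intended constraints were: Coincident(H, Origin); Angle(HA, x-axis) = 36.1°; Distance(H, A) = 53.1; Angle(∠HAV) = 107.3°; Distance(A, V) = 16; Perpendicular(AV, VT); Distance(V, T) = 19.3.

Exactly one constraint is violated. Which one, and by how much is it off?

Distance(V, T) = 19.3 — off by 8.10.

H = (0.00, 0.00) ✓; HA at 36.10° ✓; |HA| = 53.10 ✓; ∠HAV = 107.3° ✓; |AV| = 16.00 ✓; ∠(AV, VT) = 90.00° ✓; |VT| = 27.40 ✗.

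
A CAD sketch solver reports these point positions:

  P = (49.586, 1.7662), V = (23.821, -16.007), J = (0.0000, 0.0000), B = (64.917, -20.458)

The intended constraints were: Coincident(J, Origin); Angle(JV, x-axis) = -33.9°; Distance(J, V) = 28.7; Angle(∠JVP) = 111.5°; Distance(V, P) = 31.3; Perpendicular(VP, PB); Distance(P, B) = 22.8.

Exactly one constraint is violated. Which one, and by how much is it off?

Distance(P, B) = 22.8 — off by 4.20.

J = (0.00, 0.00) ✓; JV at -33.90° ✓; |JV| = 28.70 ✓; ∠JVP = 111.5° ✓; |VP| = 31.30 ✓; ∠(VP, PB) = 90.00° ✓; |PB| = 27.00 ✗.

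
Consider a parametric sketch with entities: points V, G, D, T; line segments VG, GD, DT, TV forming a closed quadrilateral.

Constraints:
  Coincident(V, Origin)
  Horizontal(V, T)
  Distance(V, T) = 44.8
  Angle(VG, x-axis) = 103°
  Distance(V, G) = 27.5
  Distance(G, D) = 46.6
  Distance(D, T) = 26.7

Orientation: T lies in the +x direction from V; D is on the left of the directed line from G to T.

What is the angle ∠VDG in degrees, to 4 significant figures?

33.66°

Checks: |VT| = 44.80 ✓; |VG| = 27.50 ✓; |GD| = 46.60 ✓; |DT| = 26.70 ✓.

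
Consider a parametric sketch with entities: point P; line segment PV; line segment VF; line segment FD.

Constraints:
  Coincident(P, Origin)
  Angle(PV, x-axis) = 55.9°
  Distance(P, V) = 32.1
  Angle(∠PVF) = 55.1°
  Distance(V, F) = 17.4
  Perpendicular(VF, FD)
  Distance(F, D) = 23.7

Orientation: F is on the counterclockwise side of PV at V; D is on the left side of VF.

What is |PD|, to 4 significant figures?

2.799

P is at the origin; PV runs at 55.9° with length 32.1, so V = 32.1·(cos 55.9°, sin 55.9°) = (18.00, 26.58). ∠PVF = 55.1°, so VF runs at 55.9° + (180° − 55.1°) = 180.8° from the x-axis; with |VF| = 17.4, F = V + 17.4·(cos 180.8°, sin 180.8°) = (0.5982, 26.34). The perpendicularity gives FD at right angles to VF; with |FD| = 23.7 on the left of VF, D = F + 23.7·(0.01396, -0.9999) = (0.9291, 2.640). Then |PD| = |D − P| = 2.799.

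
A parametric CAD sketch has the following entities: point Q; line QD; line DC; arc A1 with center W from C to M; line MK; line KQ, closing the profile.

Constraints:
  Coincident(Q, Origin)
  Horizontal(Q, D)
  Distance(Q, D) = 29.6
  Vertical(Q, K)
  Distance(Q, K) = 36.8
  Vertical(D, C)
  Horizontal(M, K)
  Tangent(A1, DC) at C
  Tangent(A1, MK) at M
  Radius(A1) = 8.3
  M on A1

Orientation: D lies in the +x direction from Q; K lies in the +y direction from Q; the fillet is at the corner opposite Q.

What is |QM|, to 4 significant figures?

42.52

The virtual corner opposite Q is at (29.60, 36.80). A1 meets DC tangentially, so WC is at right angles to DC and tangency of A1 to MK means the radius WM is perpendicular to MK, with radius 8.3, so the center W sits 8.3 in from both sides at W = (21.30, 28.50). That places the tangent points at C = (29.60, 28.50) on DC and M = (21.30, 36.80) on MK. Then |QM| = |M − Q| = 42.52.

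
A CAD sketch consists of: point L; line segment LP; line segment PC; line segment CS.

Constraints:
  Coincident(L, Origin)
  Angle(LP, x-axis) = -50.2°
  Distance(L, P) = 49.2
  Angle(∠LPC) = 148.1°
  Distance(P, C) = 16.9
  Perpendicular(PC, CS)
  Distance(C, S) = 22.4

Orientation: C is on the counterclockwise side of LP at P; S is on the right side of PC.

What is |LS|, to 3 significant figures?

76.1

∠LPC = 148.1°, so PC runs at -50.2° + (180° − 148.1°) = -18.3° from the x-axis; with |PC| = 16.9, C = P + 16.9·(cos -18.3°, sin -18.3°) = (47.5, -43.1). PC ⟂ CS; with |CS| = 22.4 on the right of PC, S = C + 22.4·(-0.314, -0.949) = (40.5, -64.4). Then |LS| = |S − L| = 76.1.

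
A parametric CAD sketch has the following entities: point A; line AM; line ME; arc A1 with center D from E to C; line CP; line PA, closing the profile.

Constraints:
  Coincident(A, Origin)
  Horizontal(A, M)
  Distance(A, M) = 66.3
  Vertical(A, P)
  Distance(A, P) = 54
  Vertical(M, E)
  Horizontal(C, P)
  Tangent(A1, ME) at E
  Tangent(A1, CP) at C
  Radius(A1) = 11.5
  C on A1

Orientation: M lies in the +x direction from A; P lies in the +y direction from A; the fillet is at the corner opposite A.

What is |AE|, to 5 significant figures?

78.752

A is at the origin; A and M share the same y with |AM| = 66.3 and M on the +x side, so M = (66.300, 0.0000). AP is vertical with |AP| = 54.0 and P on the +y side, so P = (0.0000, 54.000). The virtual corner opposite A is at (66.300, 54.000). A1 meets ME tangentially, so DE is at right angles to ME and tangency of A1 to CP means the radius DC is perpendicular to CP, with radius 11.5, so the center D sits 11.5 in from both sides at D = (54.800, 42.500). That places the tangent points at E = (66.300, 42.500) on ME and C = (54.800, 54.000) on CP. Then |AE| = |E − A| = 78.752.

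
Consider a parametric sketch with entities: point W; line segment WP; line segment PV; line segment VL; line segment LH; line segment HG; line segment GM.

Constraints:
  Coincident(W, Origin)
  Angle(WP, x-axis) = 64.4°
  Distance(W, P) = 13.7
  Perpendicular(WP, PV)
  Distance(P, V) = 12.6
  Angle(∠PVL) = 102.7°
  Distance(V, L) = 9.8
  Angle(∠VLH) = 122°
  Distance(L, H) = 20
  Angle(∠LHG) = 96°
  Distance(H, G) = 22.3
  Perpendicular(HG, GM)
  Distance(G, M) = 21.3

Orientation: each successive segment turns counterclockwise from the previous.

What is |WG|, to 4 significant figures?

17.24

∠VLH = 122.0° gives LH at -70.30° from the x-axis; with |LH| = 20.0, H = (-4.775, -8.721). ∠LHG = 96.0° gives HG at 13.70° from the x-axis; with |HG| = 22.3, G = (16.89, -3.439). Then |WG| = |G − W| = 17.24.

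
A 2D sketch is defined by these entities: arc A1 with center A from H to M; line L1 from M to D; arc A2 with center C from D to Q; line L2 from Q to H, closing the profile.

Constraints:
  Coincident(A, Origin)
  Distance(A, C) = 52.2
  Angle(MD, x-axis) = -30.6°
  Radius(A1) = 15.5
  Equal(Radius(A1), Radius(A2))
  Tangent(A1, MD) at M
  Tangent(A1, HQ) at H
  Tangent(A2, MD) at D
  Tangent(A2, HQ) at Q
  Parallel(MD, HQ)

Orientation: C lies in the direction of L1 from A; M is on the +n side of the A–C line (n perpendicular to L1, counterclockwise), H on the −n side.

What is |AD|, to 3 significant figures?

54.5

Tangency of A1 to both parallel lines with radius 15.5 puts M and H at A ± 15.5·n: M = (7.89, 13.3), H = (-7.89, -13.3). Equal radii place D and Q the same way about C: D = C + 15.5·n = (52.8, -13.2), Q = C − 15.5·n = (37.0, -39.9). Then |AD| = |D − A| = 54.5.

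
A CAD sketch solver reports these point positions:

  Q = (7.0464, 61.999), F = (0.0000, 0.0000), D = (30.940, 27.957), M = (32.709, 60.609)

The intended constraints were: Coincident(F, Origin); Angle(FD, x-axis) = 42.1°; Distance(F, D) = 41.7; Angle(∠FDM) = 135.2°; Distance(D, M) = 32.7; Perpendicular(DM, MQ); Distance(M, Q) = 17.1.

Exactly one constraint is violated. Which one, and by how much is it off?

Distance(M, Q) = 17.1 — off by 8.60.

F = (0.00, 0.00) ✓; FD at 42.10° ✓; |FD| = 41.70 ✓; ∠FDM = 135.2° ✓; |DM| = 32.70 ✓; ∠(DM, MQ) = 90.00° ✓; |MQ| = 25.70 ✗.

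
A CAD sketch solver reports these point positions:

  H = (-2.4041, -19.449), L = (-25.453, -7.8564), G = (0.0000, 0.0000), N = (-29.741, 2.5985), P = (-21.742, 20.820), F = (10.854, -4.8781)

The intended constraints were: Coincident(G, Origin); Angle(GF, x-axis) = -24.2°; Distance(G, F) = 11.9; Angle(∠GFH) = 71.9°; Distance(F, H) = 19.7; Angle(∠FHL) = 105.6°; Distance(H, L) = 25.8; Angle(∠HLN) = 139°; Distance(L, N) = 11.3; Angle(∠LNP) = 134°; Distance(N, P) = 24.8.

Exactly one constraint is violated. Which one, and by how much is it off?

Distance(N, P) = 24.8 — off by 4.90.

G = (0.00, 0.00) ✓; GF at -24.20° ✓; |GF| = 11.90 ✓; ∠GFH = 71.90° ✓; |FH| = 19.70 ✓; ∠FHL = 105.6° ✓; |HL| = 25.80 ✓; ∠HLN = 139.0° ✓; |LN| = 11.30 ✓; ∠LNP = 134.0° ✓; |NP| = 19.90 ✗.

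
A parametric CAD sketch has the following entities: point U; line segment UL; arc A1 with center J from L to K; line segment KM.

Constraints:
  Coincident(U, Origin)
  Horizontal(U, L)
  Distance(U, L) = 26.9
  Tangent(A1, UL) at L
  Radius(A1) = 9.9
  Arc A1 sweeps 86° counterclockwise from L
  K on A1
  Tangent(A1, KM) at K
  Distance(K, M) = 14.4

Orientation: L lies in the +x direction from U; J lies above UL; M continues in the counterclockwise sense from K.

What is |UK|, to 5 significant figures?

37.911

The tangent condition forces JL to be normal to UL, so J = L + (0, 9.9) = (26.900, 9.9000). On A1, L sits at bearing -90° from J; an 86° counterclockwise sweep puts K at bearing -4°, so K = J + 9.9·(cos -4°, sin -4°) = (36.776, 9.2094). Then |UK| = |K − U| = 37.911.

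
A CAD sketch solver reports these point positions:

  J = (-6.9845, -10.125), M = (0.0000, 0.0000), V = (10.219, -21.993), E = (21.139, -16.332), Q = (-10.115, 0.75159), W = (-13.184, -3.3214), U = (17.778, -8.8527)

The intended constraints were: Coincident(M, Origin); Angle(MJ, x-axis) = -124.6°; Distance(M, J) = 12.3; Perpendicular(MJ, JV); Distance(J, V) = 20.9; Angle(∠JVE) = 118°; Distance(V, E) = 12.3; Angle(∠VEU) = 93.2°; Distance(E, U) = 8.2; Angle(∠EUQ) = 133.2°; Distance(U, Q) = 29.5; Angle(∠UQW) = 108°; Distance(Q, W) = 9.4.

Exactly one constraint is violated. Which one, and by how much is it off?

Distance(Q, W) = 9.4 — off by 4.30.

M = (0.00, 0.00) ✓; MJ at -124.6° ✓; |MJ| = 12.30 ✓; ∠(MJ, JV) = 90.00° ✓; |JV| = 20.90 ✓; ∠JVE = 118.0° ✓; |VE| = 12.30 ✓; ∠VEU = 93.20° ✓; |EU| = 8.200 ✓; ∠EUQ = 133.2° ✓; |UQ| = 29.50 ✓; ∠UQW = 108.0° ✓; |QW| = 5.100 ✗.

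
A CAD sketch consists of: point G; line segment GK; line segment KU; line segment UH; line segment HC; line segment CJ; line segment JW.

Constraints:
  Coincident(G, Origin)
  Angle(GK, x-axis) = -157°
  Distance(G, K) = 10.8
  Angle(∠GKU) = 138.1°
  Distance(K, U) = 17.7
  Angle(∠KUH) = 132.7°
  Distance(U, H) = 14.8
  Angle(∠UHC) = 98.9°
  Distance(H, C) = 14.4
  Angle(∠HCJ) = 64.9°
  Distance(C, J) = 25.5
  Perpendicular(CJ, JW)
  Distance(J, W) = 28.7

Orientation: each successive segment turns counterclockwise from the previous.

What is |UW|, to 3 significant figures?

20.5

G is at the origin; GK runs at -157.0° with length 10.8, so K = (-9.94, -4.22). ∠GKU = 138.1° gives KU at -115° from the x-axis; with |KU| = 17.7, U = (-17.4, -20.2). ∠KUH = 132.7° gives UH at -67.8° from the x-axis; with |UH| = 14.8, H = (-11.9, -34.0). ∠UHC = 98.9° gives HC at 13.3° from the x-axis; with |HC| = 14.4, C = (2.16, -30.6). ∠HCJ = 64.9° gives CJ at 128° from the x-axis; with |CJ| = 25.5, J = (-13.7, -10.7). CJ ⟂ JW, so JW runs at -142°; with |JW| = 28.7, W = (-36.2, -28.5). Then |UW| = |W − U| = 20.5.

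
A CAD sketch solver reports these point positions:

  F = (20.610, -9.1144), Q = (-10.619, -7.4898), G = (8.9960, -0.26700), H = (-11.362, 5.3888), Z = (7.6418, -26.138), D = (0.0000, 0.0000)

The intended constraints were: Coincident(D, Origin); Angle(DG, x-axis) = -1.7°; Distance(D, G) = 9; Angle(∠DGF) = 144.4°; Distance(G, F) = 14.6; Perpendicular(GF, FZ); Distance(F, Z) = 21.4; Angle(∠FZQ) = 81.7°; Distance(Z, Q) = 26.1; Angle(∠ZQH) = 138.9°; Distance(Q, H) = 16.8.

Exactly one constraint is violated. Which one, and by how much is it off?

Distance(Q, H) = 16.8 — off by 3.90.

D = (0.00, 0.00) ✓; DG at -1.700° ✓; |DG| = 9.000 ✓; ∠DGF = 144.4° ✓; |GF| = 14.60 ✓; ∠(GF, FZ) = 90.00° ✓; |FZ| = 21.40 ✓; ∠FZQ = 81.70° ✓; |ZQ| = 26.10 ✓; ∠ZQH = 138.9° ✓; |QH| = 12.90 ✗.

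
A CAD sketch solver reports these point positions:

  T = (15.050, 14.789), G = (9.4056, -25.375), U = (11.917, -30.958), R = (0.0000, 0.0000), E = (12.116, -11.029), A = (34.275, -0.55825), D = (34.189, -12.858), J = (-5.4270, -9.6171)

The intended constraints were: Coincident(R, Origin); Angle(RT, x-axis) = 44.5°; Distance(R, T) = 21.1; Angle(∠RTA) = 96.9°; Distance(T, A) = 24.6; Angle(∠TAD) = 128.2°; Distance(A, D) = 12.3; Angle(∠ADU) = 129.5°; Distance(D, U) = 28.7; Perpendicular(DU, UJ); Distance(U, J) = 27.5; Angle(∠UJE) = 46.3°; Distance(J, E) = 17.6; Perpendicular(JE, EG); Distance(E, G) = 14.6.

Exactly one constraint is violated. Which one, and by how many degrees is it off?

Perpendicular(JE, EG) — off by 6.10°.

R = (0.00, 0.00) ✓; RT at 44.50° ✓; |RT| = 21.10 ✓; ∠RTA = 96.90° ✓; |TA| = 24.60 ✓; ∠TAD = 128.2° ✓; |AD| = 12.30 ✓; ∠ADU = 129.5° ✓; |DU| = 28.70 ✓; ∠(DU, UJ) = 90.00° ✓; |UJ| = 27.50 ✓; ∠UJE = 46.30° ✓; |JE| = 17.60 ✓; ∠(JE, EG) = 96.10° ✗; |EG| = 14.60 ✓.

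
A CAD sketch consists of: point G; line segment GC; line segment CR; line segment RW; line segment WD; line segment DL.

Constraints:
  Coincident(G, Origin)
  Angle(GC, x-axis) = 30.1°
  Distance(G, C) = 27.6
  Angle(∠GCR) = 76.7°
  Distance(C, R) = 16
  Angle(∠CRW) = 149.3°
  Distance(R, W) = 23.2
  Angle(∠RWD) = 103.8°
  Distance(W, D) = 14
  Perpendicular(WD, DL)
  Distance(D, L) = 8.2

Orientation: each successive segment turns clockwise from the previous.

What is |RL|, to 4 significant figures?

24.23

G is at the origin; GC runs at 30.1° with length 27.6, so C = (23.88, 13.84). ∠GCR = 76.7° gives CR at -73.20° from the x-axis; with |CR| = 16.0, R = (28.50, -1.475). ∠CRW = 149.3° gives RW at -103.9° from the x-axis; with |RW| = 23.2, W = (22.93, -24.00). ∠RWD = 103.8° gives WD at 179.9° from the x-axis; with |WD| = 14.0, D = (8.929, -23.97). WD is perpendicular to DL, so DL runs at 89.90°; with |DL| = 8.2, L = (8.944, -15.77). Then |RL| = |L − R| = 24.23.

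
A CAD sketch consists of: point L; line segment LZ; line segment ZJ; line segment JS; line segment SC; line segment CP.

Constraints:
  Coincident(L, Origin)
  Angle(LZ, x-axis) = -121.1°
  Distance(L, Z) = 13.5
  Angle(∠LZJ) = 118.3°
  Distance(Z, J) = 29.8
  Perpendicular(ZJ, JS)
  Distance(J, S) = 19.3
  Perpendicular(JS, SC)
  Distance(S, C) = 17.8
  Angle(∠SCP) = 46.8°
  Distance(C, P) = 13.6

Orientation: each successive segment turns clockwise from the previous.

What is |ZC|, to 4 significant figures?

22.73

ZJ is perpendicular to JS, so JS runs at 87.20°; with |JS| = 19.3, S = (-35.79, 9.173). The perpendicularity gives SC at right angles to JS, so SC runs at -2.800°; with |SC| = 17.8, C = (-18.02, 8.304). Then |ZC| = |C − Z| = 22.73.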